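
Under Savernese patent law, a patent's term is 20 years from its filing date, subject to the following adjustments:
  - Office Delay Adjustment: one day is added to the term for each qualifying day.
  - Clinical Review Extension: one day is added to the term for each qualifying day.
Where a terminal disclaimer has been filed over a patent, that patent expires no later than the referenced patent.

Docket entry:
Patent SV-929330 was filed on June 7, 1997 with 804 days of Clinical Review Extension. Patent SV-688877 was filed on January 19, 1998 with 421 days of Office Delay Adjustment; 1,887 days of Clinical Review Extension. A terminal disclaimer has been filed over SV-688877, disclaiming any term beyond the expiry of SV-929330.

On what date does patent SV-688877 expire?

Natural term of SV-688877:
  Base: filing + 20 years → 19 January 2018.
  Office Delay Adjustment: +421 days → 16 March 2019.
  Clinical Review Extension: +1887 days → 15 May 2024.
Expiry of referenced patent SV-929330:
  Base: filing + 20 years → 7 June 2017.
  Clinical Review Extension: +804 days → 20 August 2019.
Terminal disclaimer: SV-688877 expires on the earlier of 15 May 2024 and 20 August 2019.

August 20, 2019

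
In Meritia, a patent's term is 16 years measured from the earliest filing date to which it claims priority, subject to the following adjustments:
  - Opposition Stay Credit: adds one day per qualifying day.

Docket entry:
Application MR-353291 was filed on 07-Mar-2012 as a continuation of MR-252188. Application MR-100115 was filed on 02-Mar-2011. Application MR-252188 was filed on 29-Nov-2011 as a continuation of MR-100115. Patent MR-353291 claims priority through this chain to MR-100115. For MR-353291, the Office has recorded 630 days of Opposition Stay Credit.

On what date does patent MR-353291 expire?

November 21, 2028

Earliest priority filing: 2 March 2011.
Base term: 2 March 2011 + 16 years → 2 March 2027.
Opposition Stay Credit: +630 days → 21 November 2028.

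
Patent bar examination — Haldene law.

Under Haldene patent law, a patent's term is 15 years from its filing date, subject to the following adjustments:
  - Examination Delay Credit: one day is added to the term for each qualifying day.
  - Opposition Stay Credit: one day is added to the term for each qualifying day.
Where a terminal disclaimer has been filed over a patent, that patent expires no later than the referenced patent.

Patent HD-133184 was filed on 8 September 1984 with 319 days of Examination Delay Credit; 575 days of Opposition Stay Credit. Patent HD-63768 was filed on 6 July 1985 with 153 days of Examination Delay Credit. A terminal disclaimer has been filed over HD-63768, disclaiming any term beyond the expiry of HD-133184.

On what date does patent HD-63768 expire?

Natural term of HD-63768:
  Base: filing + 15 years → 6 July 2000.
  Examination Delay Credit: +153 days → 6 December 2000.
Expiry of referenced patent HD-133184:
  Base: filing + 15 years → 8 September 1999.
  Examination Delay Credit: +319 days → 23 July 2000.
  Opposition Stay Credit: +575 days → 18 February 2002.
Terminal disclaimer: HD-63768 expires on the earlier of 6 December 2000 and 18 February 2002.

December 6, 2000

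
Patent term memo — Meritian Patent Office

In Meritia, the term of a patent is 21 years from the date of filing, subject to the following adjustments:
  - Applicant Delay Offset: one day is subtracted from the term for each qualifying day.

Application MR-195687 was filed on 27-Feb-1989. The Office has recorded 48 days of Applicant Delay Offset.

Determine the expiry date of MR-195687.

Base term: filing date + 21 years → 27 February 2010.
Applicant Delay Offset: −48 days → 10 January 2010.

January 10, 2010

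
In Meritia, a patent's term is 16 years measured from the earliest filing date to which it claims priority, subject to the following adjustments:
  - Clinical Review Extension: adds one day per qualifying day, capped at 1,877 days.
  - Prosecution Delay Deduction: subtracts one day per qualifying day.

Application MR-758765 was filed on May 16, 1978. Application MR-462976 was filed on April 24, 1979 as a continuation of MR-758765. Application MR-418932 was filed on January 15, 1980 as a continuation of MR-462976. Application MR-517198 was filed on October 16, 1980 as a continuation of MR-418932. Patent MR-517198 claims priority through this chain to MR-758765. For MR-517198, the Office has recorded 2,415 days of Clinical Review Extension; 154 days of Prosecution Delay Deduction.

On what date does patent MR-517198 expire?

Earliest priority filing: 16 May 1978.
Base term: 16 May 1978 + 16 years → 16 May 1994.
Clinical Review Extension: 2415 days claimed exceeds the 1877-day cap, so +1877 days → 6 July 1999.
Prosecution Delay Deduction: −154 days → 2 February 1999.

1999-02-02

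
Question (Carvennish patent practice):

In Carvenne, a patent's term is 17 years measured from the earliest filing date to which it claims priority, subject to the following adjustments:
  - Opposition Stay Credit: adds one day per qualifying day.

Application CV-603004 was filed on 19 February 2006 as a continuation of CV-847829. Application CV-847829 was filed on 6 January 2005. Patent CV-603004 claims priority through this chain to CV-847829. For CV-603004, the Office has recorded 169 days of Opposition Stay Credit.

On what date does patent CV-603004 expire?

2022-06-24

Earliest priority filing: 6 January 2005.
Base term: 6 January 2005 + 17 years → 6 January 2022.
Opposition Stay Credit: +169 days → 24 June 2022.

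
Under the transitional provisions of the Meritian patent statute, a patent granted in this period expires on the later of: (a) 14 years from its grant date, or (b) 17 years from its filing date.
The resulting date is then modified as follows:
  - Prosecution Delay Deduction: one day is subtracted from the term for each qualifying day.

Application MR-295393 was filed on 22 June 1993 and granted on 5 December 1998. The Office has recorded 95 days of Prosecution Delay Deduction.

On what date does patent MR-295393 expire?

2012-09-01

(a) grant + 14 years → 5 December 2012.
(b) filing + 17 years → 22 June 2010.
Later of the two: 5 December 2012.
Prosecution Delay Deduction: −95 days → 1 September 2012.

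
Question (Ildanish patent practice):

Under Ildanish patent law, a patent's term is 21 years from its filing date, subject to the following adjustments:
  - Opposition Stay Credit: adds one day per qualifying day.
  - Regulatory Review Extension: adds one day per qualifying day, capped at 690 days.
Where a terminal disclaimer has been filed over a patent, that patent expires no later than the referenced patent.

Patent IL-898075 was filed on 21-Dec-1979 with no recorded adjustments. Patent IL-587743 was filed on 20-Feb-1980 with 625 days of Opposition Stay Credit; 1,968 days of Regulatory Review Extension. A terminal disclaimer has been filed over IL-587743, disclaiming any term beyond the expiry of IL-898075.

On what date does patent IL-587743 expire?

December 21, 2000

Natural term of IL-587743:
  Base: filing + 21 years → 20 February 2001.
  Opposition Stay Credit: +625 days → 7 November 2002.
  Regulatory Review Extension: 1968 days claimed exceeds the 690-day cap, so +690 days → 27 September 2004.
Expiry of referenced patent IL-898075:
  Base: filing + 21 years → 21 December 2000.
Terminal disclaimer: IL-587743 expires on the earlier of 27 September 2004 and 21 December 2000.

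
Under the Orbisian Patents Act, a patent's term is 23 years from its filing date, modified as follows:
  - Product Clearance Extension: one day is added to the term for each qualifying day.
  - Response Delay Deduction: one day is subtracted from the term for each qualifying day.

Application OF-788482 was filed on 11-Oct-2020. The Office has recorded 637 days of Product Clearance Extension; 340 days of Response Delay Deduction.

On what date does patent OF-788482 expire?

2044-08-03

Base term: filing date + 23 years → 11 October 2043.
Product Clearance Extension: +637 days → 9 July 2045.
Response Delay Deduction: −340 days → 3 August 2044.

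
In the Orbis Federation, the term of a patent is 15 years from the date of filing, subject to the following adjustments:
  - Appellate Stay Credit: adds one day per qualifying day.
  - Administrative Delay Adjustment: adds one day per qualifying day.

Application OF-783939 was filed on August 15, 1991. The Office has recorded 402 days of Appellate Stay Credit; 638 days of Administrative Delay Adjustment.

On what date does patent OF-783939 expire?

June 20, 2009

Base term: filing date + 15 years → 15 August 2006.
Appellate Stay Credit: +402 days → 21 September 2007.
Administrative Delay Adjustment: +638 days → 20 June 2009.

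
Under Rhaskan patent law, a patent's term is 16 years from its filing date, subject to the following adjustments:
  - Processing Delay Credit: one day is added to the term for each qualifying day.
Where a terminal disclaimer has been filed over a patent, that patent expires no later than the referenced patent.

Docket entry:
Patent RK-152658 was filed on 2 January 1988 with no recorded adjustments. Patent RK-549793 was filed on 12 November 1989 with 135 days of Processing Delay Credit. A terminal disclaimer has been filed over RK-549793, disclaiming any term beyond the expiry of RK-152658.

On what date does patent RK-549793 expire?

January 2, 2004

Natural term of RK-549793:
  Base: filing + 16 years → 12 November 2005.
  Processing Delay Credit: +135 days → 27 March 2006.
Expiry of referenced patent RK-152658:
  Base: filing + 16 years → 2 January 2004.
Terminal disclaimer: RK-549793 expires on the earlier of 27 March 2006 and 2 January 2004.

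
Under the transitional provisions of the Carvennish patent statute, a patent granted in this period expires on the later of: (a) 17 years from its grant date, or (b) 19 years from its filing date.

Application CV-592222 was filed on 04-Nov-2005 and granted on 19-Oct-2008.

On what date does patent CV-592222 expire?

(a) grant + 17 years → 19 October 2025.
(b) filing + 19 years → 4 November 2024.
Later of the two: 19 October 2025.

October 19, 2025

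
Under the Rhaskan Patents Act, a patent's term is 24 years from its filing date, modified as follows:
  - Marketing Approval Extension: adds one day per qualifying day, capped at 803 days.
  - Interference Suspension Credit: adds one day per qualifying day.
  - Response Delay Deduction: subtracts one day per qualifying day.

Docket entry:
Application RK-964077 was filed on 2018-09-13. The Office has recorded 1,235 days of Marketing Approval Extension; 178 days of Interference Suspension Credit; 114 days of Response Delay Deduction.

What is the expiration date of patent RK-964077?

Base term: filing date + 24 years → 13 September 2042.
Marketing Approval Extension: 1235 days claimed exceeds the 803-day cap, so +803 days → 24 November 2044.
Interference Suspension Credit: +178 days → 21 May 2045.
Response Delay Deduction: −114 days → 27 January 2045.

2045-01-27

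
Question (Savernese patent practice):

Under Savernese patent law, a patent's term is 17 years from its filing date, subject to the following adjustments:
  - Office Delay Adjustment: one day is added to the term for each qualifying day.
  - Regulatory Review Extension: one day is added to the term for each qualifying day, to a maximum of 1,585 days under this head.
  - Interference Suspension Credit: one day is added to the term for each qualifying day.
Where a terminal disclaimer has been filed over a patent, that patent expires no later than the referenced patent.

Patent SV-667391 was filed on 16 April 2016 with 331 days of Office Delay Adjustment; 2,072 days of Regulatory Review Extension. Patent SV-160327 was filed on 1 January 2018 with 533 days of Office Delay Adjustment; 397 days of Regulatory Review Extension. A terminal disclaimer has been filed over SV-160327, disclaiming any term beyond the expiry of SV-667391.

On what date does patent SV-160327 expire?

2037-07-19

Natural term of SV-160327:
  Base: filing + 17 years → 1 January 2035.
  Office Delay Adjustment: +533 days → 17 June 2036.
  Regulatory Review Extension: 397 days (within the 1585-day cap) → +397 days → 19 July 2037.
Expiry of referenced patent SV-667391:
  Base: filing + 17 years → 16 April 2033.
  Office Delay Adjustment: +331 days → 13 March 2034.
  Regulatory Review Extension: 2072 days claimed exceeds the 1585-day cap, so +1585 days → 15 July 2038.
Terminal disclaimer: SV-160327 expires on the earlier of 19 July 2037 and 15 July 2038.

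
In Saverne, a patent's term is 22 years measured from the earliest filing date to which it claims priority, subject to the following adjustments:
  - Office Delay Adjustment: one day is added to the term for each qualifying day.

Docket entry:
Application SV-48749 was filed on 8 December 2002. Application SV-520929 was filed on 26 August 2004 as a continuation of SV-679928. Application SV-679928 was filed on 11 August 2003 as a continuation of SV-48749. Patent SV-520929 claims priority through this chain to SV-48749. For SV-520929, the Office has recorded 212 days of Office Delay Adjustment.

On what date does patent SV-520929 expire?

Earliest priority filing: 8 December 2002.
Base term: 8 December 2002 + 22 years → 8 December 2024.
Office Delay Adjustment: +212 days → 8 July 2025.

July 8, 2025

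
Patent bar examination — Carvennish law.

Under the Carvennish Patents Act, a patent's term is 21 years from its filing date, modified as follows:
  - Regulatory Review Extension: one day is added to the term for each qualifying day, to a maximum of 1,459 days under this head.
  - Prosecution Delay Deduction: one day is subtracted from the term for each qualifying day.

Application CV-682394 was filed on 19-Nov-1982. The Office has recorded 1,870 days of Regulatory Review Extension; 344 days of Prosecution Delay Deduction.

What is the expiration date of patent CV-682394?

Base term: filing date + 21 years → 19 November 2003.
Regulatory Review Extension: 1870 days claimed exceeds the 1459-day cap, so +1459 days → 17 November 2007.
Prosecution Delay Deduction: −344 days → 8 December 2006.

2006-12-08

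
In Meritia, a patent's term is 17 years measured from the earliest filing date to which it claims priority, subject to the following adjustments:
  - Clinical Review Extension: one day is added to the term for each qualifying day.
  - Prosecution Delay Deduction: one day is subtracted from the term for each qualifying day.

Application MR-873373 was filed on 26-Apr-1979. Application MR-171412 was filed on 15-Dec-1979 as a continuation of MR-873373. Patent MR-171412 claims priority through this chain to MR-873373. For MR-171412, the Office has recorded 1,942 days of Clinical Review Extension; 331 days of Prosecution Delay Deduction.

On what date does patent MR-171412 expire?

Earliest priority filing: 26 April 1979.
Base term: 26 April 1979 + 17 years → 26 April 1996.
Clinical Review Extension: +1942 days → 20 August 2001.
Prosecution Delay Deduction: −331 days → 23 September 2000.

September 23, 2000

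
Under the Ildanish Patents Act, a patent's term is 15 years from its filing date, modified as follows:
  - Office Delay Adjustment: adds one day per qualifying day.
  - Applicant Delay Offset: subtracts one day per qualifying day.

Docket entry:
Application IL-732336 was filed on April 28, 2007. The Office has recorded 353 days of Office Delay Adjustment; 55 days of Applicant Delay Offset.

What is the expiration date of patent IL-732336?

Base term: filing date + 15 years → 28 April 2022.
Office Delay Adjustment: +353 days → 16 April 2023.
Applicant Delay Offset: −55 days → 20 February 2023.

February 20, 2023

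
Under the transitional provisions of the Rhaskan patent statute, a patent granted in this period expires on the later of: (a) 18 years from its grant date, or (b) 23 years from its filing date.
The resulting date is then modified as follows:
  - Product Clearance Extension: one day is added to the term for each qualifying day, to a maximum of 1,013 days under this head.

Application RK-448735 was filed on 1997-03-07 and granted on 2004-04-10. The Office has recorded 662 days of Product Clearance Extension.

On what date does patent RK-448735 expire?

2024-02-01

(a) grant + 18 years → 10 April 2022.
(b) filing + 23 years → 7 March 2020.
Later of the two: 10 April 2022.
Product Clearance Extension: 662 days (within the 1013-day cap) → +662 days → 1 February 2024.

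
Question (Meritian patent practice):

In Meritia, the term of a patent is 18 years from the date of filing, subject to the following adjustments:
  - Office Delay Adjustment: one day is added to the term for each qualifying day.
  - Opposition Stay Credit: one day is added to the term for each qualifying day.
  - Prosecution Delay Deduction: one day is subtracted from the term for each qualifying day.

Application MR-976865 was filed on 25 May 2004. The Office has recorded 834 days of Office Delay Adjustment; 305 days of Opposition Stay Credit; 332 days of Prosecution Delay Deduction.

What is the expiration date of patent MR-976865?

2024-08-09

Base term: filing date + 18 years → 25 May 2022.
Office Delay Adjustment: +834 days → 5 September 2024.
Opposition Stay Credit: +305 days → 7 July 2025.
Prosecution Delay Deduction: −332 days → 9 August 2024.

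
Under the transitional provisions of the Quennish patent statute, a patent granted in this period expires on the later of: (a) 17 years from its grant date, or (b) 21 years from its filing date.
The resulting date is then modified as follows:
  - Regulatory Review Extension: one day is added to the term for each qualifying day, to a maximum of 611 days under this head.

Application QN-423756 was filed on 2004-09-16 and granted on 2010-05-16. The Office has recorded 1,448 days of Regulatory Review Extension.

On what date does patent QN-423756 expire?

January 16, 2029

(a) grant + 17 years → 16 May 2027.
(b) filing + 21 years → 16 September 2025.
Later of the two: 16 May 2027.
Regulatory Review Extension: 1448 days claimed exceeds the 611-day cap, so +611 days → 16 January 2029.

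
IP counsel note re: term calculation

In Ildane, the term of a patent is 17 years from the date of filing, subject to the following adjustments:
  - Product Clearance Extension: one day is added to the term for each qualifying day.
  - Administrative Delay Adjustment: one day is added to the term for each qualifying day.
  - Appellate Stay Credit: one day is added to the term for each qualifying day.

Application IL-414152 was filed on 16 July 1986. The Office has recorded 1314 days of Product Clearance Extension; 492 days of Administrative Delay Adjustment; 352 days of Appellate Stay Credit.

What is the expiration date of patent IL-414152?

2009-06-12

Base term: filing date + 17 years → 16 July 2003.
Product Clearance Extension: +1314 days → 19 February 2007.
Administrative Delay Adjustment: +492 days → 25 June 2008.
Appellate Stay Credit: +352 days → 12 June 2009.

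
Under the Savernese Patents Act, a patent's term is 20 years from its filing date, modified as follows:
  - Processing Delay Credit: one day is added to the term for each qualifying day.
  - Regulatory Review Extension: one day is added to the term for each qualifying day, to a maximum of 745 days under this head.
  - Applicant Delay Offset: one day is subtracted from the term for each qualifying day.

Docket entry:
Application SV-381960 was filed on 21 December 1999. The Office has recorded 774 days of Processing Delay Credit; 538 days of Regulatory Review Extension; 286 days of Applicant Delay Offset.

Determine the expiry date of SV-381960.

Base term: filing date + 20 years → 21 December 2019.
Processing Delay Credit: +774 days → 2 February 2022.
Regulatory Review Extension: 538 days (within the 745-day cap) → +538 days → 25 July 2023.
Applicant Delay Offset: −286 days → 12 October 2022.

October 12, 2022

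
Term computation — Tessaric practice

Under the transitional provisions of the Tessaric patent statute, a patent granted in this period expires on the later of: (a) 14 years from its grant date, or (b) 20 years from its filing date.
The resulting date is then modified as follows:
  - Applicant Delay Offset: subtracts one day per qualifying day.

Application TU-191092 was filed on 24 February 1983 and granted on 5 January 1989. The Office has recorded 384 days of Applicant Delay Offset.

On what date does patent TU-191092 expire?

February 5, 2002

(a) grant + 14 years → 5 January 2003.
(b) filing + 20 years → 24 February 2003.
Later of the two: 24 February 2003.
Applicant Delay Offset: −384 days → 5 February 2002.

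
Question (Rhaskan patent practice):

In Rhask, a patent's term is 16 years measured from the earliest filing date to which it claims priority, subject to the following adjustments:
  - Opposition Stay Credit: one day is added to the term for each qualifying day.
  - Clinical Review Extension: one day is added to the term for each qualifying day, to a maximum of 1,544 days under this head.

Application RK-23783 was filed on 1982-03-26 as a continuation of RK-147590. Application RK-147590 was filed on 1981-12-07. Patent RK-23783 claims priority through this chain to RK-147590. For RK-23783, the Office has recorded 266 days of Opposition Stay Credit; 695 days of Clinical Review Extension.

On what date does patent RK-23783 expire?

2000-07-25

Earliest priority filing: 7 December 1981.
Base term: 7 December 1981 + 16 years → 7 December 1997.
Opposition Stay Credit: +266 days → 30 August 1998.
Clinical Review Extension: 695 days (within the 1544-day cap) → +695 days → 25 July 2000.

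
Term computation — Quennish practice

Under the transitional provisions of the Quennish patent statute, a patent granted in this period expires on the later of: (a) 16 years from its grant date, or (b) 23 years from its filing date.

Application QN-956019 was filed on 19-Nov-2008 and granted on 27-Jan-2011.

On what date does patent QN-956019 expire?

2031-11-19

(a) grant + 16 years → 27 January 2027.
(b) filing + 23 years → 19 November 2031.
Later of the two: 19 November 2031.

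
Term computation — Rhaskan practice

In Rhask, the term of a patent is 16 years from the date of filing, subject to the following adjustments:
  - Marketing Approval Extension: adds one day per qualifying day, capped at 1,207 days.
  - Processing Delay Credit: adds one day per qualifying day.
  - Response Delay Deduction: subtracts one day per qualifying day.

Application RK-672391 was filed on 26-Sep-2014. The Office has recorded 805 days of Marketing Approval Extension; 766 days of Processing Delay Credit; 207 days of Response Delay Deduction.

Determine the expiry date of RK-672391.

Base term: filing date + 16 years → 26 September 2030.
Marketing Approval Extension: 805 days (within the 1207-day cap) → +805 days → 9 December 2032.
Processing Delay Credit: +766 days → 14 January 2035.
Response Delay Deduction: −207 days → 21 June 2034.

June 21, 2034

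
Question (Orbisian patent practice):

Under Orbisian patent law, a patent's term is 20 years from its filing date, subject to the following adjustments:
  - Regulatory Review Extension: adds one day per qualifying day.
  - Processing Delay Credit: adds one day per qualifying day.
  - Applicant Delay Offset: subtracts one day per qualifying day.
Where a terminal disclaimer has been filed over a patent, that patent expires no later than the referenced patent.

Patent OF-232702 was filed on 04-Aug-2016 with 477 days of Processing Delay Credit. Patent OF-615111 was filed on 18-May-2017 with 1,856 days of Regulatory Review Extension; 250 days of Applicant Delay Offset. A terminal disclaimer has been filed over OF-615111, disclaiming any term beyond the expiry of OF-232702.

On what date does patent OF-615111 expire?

Natural term of OF-615111:
  Base: filing + 20 years → 18 May 2037.
  Regulatory Review Extension: +1856 days → 17 June 2042.
  Applicant Delay Offset: −250 days → 10 October 2041.
Expiry of referenced patent OF-232702:
  Base: filing + 20 years → 4 August 2036.
  Processing Delay Credit: +477 days → 24 November 2037.
Terminal disclaimer: OF-615111 expires on the earlier of 10 October 2041 and 24 November 2037.

November 24, 2037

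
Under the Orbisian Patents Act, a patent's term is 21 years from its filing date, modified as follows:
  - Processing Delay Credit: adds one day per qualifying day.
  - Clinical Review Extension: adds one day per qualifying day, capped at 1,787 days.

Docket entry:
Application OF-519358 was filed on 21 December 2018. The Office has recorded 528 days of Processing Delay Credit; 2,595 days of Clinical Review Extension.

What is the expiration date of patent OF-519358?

2046-04-23

Base term: filing date + 21 years → 21 December 2039.
Processing Delay Credit: +528 days → 1 June 2041.
Clinical Review Extension: 2595 days claimed exceeds the 1787-day cap, so +1787 days → 23 April 2046.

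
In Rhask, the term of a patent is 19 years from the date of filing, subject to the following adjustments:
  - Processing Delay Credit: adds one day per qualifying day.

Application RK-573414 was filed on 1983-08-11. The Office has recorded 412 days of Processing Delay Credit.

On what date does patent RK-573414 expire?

2003-09-27

Base term: filing date + 19 years → 11 August 2002.
Processing Delay Credit: +412 days → 27 September 2003.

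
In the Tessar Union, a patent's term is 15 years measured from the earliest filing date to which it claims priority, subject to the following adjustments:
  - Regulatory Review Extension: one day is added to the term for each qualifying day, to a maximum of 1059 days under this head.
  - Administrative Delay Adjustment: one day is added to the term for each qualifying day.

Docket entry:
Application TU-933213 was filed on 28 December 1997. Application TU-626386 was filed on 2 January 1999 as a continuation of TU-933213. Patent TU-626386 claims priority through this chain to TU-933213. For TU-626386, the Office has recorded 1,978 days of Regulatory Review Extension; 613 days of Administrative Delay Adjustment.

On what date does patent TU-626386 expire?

July 27, 2017

Earliest priority filing: 28 December 1997.
Base term: 28 December 1997 + 15 years → 28 December 2012.
Regulatory Review Extension: 1978 days claimed exceeds the 1059-day cap, so +1059 days → 22 November 2015.
Administrative Delay Adjustment: +613 days → 27 July 2017.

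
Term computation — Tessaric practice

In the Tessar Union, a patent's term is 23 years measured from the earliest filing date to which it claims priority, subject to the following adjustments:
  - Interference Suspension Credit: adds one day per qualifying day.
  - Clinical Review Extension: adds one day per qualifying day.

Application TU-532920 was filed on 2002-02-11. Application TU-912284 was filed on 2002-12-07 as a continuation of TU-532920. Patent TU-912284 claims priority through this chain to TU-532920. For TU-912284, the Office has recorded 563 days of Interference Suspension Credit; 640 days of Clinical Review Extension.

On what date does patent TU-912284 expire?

Earliest priority filing: 11 February 2002.
Base term: 11 February 2002 + 23 years → 11 February 2025.
Interference Suspension Credit: +563 days → 28 August 2026.
Clinical Review Extension: +640 days → 29 May 2028.

May 29, 2028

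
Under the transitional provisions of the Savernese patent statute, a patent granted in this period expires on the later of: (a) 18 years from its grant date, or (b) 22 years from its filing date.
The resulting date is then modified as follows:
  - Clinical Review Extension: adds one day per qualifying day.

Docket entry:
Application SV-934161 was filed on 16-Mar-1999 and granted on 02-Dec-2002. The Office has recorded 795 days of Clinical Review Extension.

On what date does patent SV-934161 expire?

2023-05-20

(a) grant + 18 years → 2 December 2020.
(b) filing + 22 years → 16 March 2021.
Later of the two: 16 March 2021.
Clinical Review Extension: +795 days → 20 May 2023.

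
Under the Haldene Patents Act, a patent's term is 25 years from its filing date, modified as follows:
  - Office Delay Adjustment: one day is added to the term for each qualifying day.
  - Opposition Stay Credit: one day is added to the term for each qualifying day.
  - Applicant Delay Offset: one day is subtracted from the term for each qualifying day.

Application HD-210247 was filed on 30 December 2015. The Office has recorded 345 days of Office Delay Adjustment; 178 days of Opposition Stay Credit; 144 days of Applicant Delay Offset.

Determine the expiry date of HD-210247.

Base term: filing date + 25 years → 30 December 2040.
Office Delay Adjustment: +345 days → 10 December 2041.
Opposition Stay Credit: +178 days → 6 June 2042.
Applicant Delay Offset: −144 days → 13 January 2042.

2042-01-13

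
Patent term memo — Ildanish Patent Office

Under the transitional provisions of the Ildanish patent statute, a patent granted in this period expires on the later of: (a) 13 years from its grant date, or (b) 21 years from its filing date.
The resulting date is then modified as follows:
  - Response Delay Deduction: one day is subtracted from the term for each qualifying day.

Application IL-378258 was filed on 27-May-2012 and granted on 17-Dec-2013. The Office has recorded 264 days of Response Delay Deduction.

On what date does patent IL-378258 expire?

September 5, 2032

(a) grant + 13 years → 17 December 2026.
(b) filing + 21 years → 27 May 2033.
Later of the two: 27 May 2033.
Response Delay Deduction: −264 days → 5 September 2032.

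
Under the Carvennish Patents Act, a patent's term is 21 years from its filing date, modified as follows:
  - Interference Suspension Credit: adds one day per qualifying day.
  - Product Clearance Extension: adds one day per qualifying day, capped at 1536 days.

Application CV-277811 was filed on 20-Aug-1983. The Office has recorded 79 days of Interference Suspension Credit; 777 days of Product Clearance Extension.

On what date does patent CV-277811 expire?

Base term: filing date + 21 years → 20 August 2004.
Interference Suspension Credit: +79 days → 7 November 2004.
Product Clearance Extension: 777 days (within the 1536-day cap) → +777 days → 24 December 2006.

December 24, 2006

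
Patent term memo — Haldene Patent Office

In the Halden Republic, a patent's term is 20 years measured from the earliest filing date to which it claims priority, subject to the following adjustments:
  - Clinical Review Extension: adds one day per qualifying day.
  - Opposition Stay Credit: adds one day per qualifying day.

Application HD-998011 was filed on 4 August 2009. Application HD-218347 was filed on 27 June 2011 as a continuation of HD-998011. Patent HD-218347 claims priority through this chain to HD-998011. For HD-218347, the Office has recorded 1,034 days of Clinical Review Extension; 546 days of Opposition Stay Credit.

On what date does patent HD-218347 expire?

December 1, 2033

Earliest priority filing: 4 August 2009.
Base term: 4 August 2009 + 20 years → 4 August 2029.
Clinical Review Extension: +1034 days → 3 June 2032.
Opposition Stay Credit: +546 days → 1 December 2033.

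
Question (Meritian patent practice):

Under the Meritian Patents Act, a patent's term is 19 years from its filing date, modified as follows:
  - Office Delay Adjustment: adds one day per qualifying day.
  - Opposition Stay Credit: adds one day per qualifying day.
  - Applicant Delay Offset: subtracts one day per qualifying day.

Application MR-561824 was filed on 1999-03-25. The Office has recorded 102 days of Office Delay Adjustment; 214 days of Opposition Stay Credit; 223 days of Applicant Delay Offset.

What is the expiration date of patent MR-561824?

Base term: filing date + 19 years → 25 March 2018.
Office Delay Adjustment: +102 days → 5 July 2018.
Opposition Stay Credit: +214 days → 4 February 2019.
Applicant Delay Offset: −223 days → 26 June 2018.

2018-06-26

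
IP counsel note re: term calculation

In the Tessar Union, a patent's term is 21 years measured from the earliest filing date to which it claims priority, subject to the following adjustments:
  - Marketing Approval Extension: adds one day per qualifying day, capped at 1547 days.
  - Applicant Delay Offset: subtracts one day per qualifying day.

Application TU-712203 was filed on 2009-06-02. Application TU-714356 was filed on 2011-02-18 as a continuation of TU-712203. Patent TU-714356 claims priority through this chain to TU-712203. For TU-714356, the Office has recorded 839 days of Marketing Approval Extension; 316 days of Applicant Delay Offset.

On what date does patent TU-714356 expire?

Earliest priority filing: 2 June 2009.
Base term: 2 June 2009 + 21 years → 2 June 2030.
Marketing Approval Extension: 839 days (within the 1547-day cap) → +839 days → 18 September 2032.
Applicant Delay Offset: −316 days → 7 November 2031.

2031-11-07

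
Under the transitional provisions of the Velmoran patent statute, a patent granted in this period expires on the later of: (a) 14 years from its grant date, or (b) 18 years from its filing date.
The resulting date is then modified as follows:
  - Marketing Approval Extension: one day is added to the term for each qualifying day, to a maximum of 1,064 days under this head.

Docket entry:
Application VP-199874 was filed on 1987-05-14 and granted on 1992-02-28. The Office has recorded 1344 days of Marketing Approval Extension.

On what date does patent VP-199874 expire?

(a) grant + 14 years → 28 February 2006.
(b) filing + 18 years → 14 May 2005.
Later of the two: 28 February 2006.
Marketing Approval Extension: 1344 days claimed exceeds the 1064-day cap, so +1064 days → 27 January 2009.

2009-01-27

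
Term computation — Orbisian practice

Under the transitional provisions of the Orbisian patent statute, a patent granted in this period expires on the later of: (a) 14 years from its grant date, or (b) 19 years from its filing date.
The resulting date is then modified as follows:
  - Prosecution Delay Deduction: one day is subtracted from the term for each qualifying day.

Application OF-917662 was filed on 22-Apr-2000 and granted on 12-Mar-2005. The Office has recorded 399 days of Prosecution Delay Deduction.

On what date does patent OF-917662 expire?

2018-03-19

(a) grant + 14 years → 12 March 2019.
(b) filing + 19 years → 22 April 2019.
Later of the two: 22 April 2019.
Prosecution Delay Deduction: −399 days → 19 March 2018.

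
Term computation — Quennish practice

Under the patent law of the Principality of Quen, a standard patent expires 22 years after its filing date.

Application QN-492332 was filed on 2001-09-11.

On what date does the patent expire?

September 11, 2023

Filing date + 22 years → 11 September 2023.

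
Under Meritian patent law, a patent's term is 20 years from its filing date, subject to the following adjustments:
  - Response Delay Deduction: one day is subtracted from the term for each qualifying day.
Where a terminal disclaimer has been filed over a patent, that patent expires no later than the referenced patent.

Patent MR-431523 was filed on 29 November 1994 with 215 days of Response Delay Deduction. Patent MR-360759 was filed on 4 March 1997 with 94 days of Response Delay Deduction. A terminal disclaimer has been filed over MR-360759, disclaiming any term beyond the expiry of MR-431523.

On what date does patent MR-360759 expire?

Natural term of MR-360759:
  Base: filing + 20 years → 4 March 2017.
  Response Delay Deduction: −94 days → 30 November 2016.
Expiry of referenced patent MR-431523:
  Base: filing + 20 years → 29 November 2014.
  Response Delay Deduction: −215 days → 28 April 2014.
Terminal disclaimer: MR-360759 expires on the earlier of 30 November 2016 and 28 April 2014.

April 28, 2014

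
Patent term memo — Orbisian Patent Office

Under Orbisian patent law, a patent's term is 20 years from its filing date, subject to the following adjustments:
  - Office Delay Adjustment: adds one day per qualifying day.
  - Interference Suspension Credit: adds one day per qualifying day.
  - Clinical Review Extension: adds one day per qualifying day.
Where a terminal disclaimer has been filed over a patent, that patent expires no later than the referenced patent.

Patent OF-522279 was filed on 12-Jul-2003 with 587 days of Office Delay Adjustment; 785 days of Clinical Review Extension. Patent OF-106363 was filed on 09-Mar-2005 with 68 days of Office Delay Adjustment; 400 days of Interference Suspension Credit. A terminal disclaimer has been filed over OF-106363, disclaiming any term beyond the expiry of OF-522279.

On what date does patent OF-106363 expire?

Natural term of OF-106363:
  Base: filing + 20 years → 9 March 2025.
  Office Delay Adjustment: +68 days → 16 May 2025.
  Interference Suspension Credit: +400 days → 20 June 2026.
Expiry of referenced patent OF-522279:
  Base: filing + 20 years → 12 July 2023.
  Office Delay Adjustment: +587 days → 18 February 2025.
  Clinical Review Extension: +785 days → 14 April 2027.
Terminal disclaimer: OF-106363 expires on the earlier of 20 June 2026 and 14 April 2027.

2026-06-20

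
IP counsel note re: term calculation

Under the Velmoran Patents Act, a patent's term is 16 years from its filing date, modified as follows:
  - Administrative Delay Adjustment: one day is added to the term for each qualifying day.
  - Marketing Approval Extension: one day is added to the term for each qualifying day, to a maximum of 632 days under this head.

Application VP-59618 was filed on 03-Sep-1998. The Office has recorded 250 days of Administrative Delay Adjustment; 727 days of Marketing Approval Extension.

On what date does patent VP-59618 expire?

February 1, 2017

Base term: filing date + 16 years → 3 September 2014.
Administrative Delay Adjustment: +250 days → 11 May 2015.
Marketing Approval Extension: 727 days claimed exceeds the 632-day cap, so +632 days → 1 February 2017.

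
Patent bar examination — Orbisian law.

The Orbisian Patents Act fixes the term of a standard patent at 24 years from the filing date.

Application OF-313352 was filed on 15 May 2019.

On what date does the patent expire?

May 15, 2043

Filing date + 24 years → 15 May 2043.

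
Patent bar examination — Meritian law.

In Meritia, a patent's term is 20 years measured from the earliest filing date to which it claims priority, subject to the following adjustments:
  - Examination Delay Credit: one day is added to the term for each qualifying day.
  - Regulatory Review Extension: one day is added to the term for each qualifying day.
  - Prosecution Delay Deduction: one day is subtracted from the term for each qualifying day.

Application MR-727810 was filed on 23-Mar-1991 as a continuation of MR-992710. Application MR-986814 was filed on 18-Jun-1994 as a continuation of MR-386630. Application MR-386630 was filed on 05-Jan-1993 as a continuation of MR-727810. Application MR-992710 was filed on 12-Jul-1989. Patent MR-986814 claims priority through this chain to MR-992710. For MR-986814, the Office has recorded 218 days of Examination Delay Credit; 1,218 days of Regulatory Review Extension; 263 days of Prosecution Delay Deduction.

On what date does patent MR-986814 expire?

September 27, 2012

Earliest priority filing: 12 July 1989.
Base term: 12 July 1989 + 20 years → 12 July 2009.
Examination Delay Credit: +218 days → 15 February 2010.
Regulatory Review Extension: +1218 days → 17 June 2013.
Prosecution Delay Deduction: −263 days → 27 September 2012.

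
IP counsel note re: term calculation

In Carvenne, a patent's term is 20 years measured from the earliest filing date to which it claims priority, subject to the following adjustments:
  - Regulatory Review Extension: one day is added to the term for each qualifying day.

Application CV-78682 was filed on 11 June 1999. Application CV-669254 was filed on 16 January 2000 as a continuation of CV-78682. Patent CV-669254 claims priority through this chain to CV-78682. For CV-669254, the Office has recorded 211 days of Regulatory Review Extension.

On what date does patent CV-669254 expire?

Earliest priority filing: 11 June 1999.
Base term: 11 June 1999 + 20 years → 11 June 2019.
Regulatory Review Extension: +211 days → 8 January 2020.

January 8, 2020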